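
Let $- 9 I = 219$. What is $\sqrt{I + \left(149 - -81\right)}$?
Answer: $\frac{\sqrt{1851}}{3} \approx 14.341$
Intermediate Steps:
$I = - \frac{73}{3}$ ($I = \left(- \frac{1}{9}\right) 219 = - \frac{73}{3} \approx -24.333$)
$\sqrt{I + \left(149 - -81\right)} = \sqrt{- \frac{73}{3} + \left(149 - -81\right)} = \sqrt{- \frac{73}{3} + \left(149 + 81\right)} = \sqrt{- \frac{73}{3} + 230} = \sqrt{\frac{617}{3}} = \frac{\sqrt{1851}}{3}$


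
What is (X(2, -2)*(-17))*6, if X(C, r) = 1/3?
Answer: -34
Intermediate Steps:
X(C, r) = 1/3
(X(2, -2)*(-17))*6 = ((1/3)*(-17))*6 = -17/3*6 = -34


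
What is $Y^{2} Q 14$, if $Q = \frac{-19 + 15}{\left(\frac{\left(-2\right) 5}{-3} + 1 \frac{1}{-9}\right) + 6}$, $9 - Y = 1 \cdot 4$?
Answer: $- \frac{12600}{83} \approx -151.81$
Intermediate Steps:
$Y = 5$ ($Y = 9 - 1 \cdot 4 = 9 - 4 = 5$)
$Q = - \frac{36}{83}$ ($Q = - \frac{4}{\left(\left(-10\right) \left(- \frac{1}{3}\right) + 1 \left(- \frac{1}{9}\right)\right) + 6} = - \frac{4}{\left(\frac{10}{3} - \frac{1}{9}\right) + 6} = - \frac{4}{\frac{29}{9} + 6} = - \frac{4}{\frac{83}{9}} = \left(-4\right) \frac{9}{83} = - \frac{36}{83} \approx -0.43373$)
$Y^{2} Q 14 = 5^{2} \left(- \frac{36}{83}\right) 14 = 25 \left(- \frac{36}{83}\right) 14 = \left(- \frac{900}{83}\right) 14 = - \frac{12600}{83}$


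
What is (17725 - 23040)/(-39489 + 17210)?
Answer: 5315/22279 ≈ 0.23857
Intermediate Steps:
(17725 - 23040)/(-39489 + 17210) = -5315/(-22279) = -5315*(-1/22279) = 5315/22279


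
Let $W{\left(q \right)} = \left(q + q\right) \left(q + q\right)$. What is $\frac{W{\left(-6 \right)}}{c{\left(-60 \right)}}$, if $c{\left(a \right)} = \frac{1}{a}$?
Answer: $-8640$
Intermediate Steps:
$W{\left(q \right)} = 4 q^{2}$ ($W{\left(q \right)} = 2 q 2 q = 4 q^{2}$)
$\frac{W{\left(-6 \right)}}{c{\left(-60 \right)}} = \frac{4 \left(-6\right)^{2}}{\frac{1}{-60}} = \frac{4 \cdot 36}{- \frac{1}{60}} = 144 \left(-60\right) = -8640$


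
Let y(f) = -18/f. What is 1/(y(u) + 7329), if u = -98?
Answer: 49/359130 ≈ 0.00013644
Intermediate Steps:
1/(y(u) + 7329) = 1/(-18/(-98) + 7329) = 1/(-18*(-1/98) + 7329) = 1/(9/49 + 7329) = 1/(359130/49) = 49/359130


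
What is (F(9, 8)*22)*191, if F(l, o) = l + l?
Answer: 75636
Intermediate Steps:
F(l, o) = 2*l
(F(9, 8)*22)*191 = ((2*9)*22)*191 = (18*22)*191 = 396*191 = 75636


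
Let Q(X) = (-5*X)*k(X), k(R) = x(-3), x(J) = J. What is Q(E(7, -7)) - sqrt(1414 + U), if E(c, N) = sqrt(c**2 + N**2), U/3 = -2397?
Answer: 105*sqrt(2) - I*sqrt(5777) ≈ 148.49 - 76.007*I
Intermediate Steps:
U = -7191 (U = 3*(-2397) = -7191)
E(c, N) = sqrt(N**2 + c**2)
k(R) = -3
Q(X) = 15*X (Q(X) = -5*X*(-3) = 15*X)
Q(E(7, -7)) - sqrt(1414 + U) = 15*sqrt((-7)**2 + 7**2) - sqrt(1414 - 7191) = 15*sqrt(49 + 49) - sqrt(-5777) = 15*sqrt(98) - I*sqrt(5777) = 15*(7*sqrt(2)) - I*sqrt(5777) = 105*sqrt(2) - I*sqrt(5777)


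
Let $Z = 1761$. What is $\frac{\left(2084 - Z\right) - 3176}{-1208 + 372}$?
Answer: $\frac{2853}{836} \approx 3.4127$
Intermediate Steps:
$\frac{\left(2084 - Z\right) - 3176}{-1208 + 372} = \frac{\left(2084 - 1761\right) - 3176}{-1208 + 372} = \frac{\left(2084 - 1761\right) - 3176}{-836} = \left(323 - 3176\right) \left(- \frac{1}{836}\right) = \left(-2853\right) \left(- \frac{1}{836}\right) = \frac{2853}{836}$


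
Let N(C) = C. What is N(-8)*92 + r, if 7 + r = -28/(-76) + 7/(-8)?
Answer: -113013/152 ≈ -743.51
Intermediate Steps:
r = -1141/152 (r = -7 + (-28/(-76) + 7/(-8)) = -7 + (-28*(-1/76) + 7*(-1/8)) = -7 + (7/19 - 7/8) = -7 - 77/152 = -1141/152 ≈ -7.5066)
N(-8)*92 + r = -8*92 - 1141/152 = -736 - 1141/152 = -113013/152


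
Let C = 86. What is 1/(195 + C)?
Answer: 1/281 ≈ 0.0035587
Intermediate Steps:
1/(195 + C) = 1/(195 + 86) = 1/281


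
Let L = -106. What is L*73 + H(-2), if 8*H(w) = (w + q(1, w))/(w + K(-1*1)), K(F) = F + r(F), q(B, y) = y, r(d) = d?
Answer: -61903/8 ≈ -7737.9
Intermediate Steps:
K(F) = 2*F (K(F) = F + F = 2*F)
H(w) = w/(4*(-2 + w)) (H(w) = ((w + w)/(w + 2*(-1*1)))/8 = ((2*w)/(w + 2*(-1)))/8 = ((2*w)/(w - 2))/8 = ((2*w)/(-2 + w))/8 = (2*w/(-2 + w))/8 = w/(4*(-2 + w)))
L*73 + H(-2) = -106*73 + (¼)*(-2)/(-2 - 2) = -7738 + (¼)*(-2)/(-4) = -7738 + (¼)*(-2)*(-¼) = -7738 + ⅛ = -61903/8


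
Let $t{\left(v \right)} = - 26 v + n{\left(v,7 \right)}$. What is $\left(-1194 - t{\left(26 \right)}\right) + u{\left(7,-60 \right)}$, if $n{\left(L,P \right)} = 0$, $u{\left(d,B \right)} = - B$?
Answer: $-458$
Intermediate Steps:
$t{\left(v \right)} = - 26 v$ ($t{\left(v \right)} = - 26 v + 0 = - 26 v$)
$\left(-1194 - t{\left(26 \right)}\right) + u{\left(7,-60 \right)} = \left(-1194 - \left(-26\right) 26\right) - -60 = \left(-1194 - -676\right) + 60 = \left(-1194 + 676\right) + 60 = -518 + 60 = -458$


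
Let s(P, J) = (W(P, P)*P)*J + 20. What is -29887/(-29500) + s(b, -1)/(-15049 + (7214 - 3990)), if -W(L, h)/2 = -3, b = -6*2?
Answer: 14027991/13953500 ≈ 1.0053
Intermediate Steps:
b = -12
W(L, h) = 6 (W(L, h) = -2*(-3) = 6)
s(P, J) = 20 + 6*J*P (s(P, J) = (6*P)*J + 20 = 6*J*P + 20 = 20 + 6*J*P)
-29887/(-29500) + s(b, -1)/(-15049 + (7214 - 3990)) = -29887/(-29500) + (20 + 6*(-1)*(-12))/(-15049 + (7214 - 3990)) = -29887*(-1/29500) + (20 + 72)/(-15049 + 3224) = 29887/29500 + 92/(-11825) = 29887/29500 + 92*(-1/11825) = 29887/29500 - 92/11825 = 14027991/13953500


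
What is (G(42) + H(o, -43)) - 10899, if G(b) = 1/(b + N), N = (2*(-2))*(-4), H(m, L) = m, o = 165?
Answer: -622571/58 ≈ -10734.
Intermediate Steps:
N = 16 (N = -4*(-4) = 16)
G(b) = 1/(16 + b) (G(b) = 1/(b + 16) = 1/(16 + b))
(G(42) + H(o, -43)) - 10899 = (1/(16 + 42) + 165) - 10899 = (1/58 + 165) - 10899 = 9571/58 - 10899 = -622571/58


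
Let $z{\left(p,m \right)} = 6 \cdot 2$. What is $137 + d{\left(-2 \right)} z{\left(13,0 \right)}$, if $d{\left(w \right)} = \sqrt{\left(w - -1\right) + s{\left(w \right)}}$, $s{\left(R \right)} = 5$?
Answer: $161$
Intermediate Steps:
$z{\left(p,m \right)} = 12$
$d{\left(w \right)} = \sqrt{6 + w}$ ($d{\left(w \right)} = \sqrt{\left(w - -1\right) + 5} = \sqrt{\left(w + 1\right) + 5} = \sqrt{\left(1 + w\right) + 5} = \sqrt{6 + w}$)
$137 + d{\left(-2 \right)} z{\left(13,0 \right)} = 137 + \sqrt{6 - 2} \cdot 12 = 137 + \sqrt{4} \cdot 12 = 137 + 2 \cdot 12 = 137 + 24 = 161$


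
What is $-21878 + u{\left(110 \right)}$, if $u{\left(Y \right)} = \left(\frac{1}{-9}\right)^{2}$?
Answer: $- \frac{1772117}{81} \approx -21878.0$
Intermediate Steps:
$u{\left(Y \right)} = \frac{1}{81}$ ($u{\left(Y \right)} = \left(- \frac{1}{9}\right)^{2} = \frac{1}{81}$)
$-21878 + u{\left(110 \right)} = -21878 + \frac{1}{81} = - \frac{1772117}{81}$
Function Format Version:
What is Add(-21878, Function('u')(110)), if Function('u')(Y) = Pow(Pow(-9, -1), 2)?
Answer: Rational(-1772117, 81) ≈ -21878.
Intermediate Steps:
Function('u')(Y) = Rational(1, 81) (Function('u')(Y) = Pow(Rational(-1, 9), 2) = Rational(1, 81))
Add(-21878, Function('u')(110)) = Add(-21878, Rational(1, 81)) = Rational(-1772117, 81)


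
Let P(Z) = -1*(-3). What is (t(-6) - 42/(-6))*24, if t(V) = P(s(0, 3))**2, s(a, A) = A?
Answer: 384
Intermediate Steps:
P(Z) = 3
t(V) = 9 (t(V) = 3**2 = 9)
(t(-6) - 42/(-6))*24 = (9 - 42/(-6))*24 = (9 - 42*(-1/6))*24 = (9 + 7)*24 = 16*24 = 384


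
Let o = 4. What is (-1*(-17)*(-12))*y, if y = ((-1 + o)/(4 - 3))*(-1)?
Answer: 612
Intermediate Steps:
y = -3 (y = ((-1 + 4)/(4 - 3))*(-1) = (3/1)*(-1) = (3*1)*(-1) = 3*(-1) = -3)
(-1*(-17)*(-12))*y = (-1*(-17)*(-12))*(-3) = (17*(-12))*(-3) = -204*(-3) = 612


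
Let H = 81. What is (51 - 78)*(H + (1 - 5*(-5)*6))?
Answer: -6264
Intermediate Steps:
(51 - 78)*(H + (1 - 5*(-5)*6)) = (51 - 78)*(81 + (1 - 5*(-5)*6)) = -27*(81 + (1 + 25*6)) = -27*(81 + (1 + 150)) = -27*(81 + 151) = -27*232 = -6264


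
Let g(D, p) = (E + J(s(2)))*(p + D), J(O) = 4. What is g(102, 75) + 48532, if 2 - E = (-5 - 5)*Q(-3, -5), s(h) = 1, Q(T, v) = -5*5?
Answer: 5344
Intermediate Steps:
Q(T, v) = -25
E = -248 (E = 2 - (-5 - 5)*(-25) = 2 - (-10)*(-25) = 2 - 1*250 = 2 - 250 = -248)
g(D, p) = -244*D - 244*p (g(D, p) = (-248 + 4)*(p + D) = -244*(D + p) = -244*D - 244*p)
g(102, 75) + 48532 = (-244*102 - 244*75) + 48532 = (-24888 - 18300) + 48532 = -43188 + 48532 = 5344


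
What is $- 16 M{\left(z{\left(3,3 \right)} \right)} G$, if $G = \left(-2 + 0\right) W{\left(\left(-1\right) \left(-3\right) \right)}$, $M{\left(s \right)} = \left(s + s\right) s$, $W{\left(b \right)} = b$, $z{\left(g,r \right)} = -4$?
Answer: $3072$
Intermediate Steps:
$M{\left(s \right)} = 2 s^{2}$ ($M{\left(s \right)} = 2 s s = 2 s^{2}$)
$G = -6$ ($G = \left(-2 + 0\right) \left(\left(-1\right) \left(-3\right)\right) = \left(-2\right) 3 = -6$)
$- 16 M{\left(z{\left(3,3 \right)} \right)} G = - 16 \cdot 2 \left(-4\right)^{2} \left(-6\right) = - 16 \cdot 2 \cdot 16 \left(-6\right) = \left(-16\right) 32 \left(-6\right) = \left(-512\right) \left(-6\right) = 3072$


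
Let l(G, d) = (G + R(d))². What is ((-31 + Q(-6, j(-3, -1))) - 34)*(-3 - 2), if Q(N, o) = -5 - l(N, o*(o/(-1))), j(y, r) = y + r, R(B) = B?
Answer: 2770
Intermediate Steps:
j(y, r) = r + y
l(G, d) = (G + d)²
Q(N, o) = -5 - (N - o²)² (Q(N, o) = -5 - (N + o*(o/(-1)))² = -5 - (N + o*(o*(-1)))² = -5 - (N + o*(-o))² = -5 - (N - o²)²)
((-31 + Q(-6, j(-3, -1))) - 34)*(-3 - 2) = ((-31 + (-5 - (-6 - (-1 - 3)²)²)) - 34)*(-3 - 2) = ((-31 + (-5 - (-6 - 1*(-4)²)²)) - 34)*(-5) = ((-31 + (-5 - (-6 - 1*16)²)) - 34)*(-5) = ((-31 + (-5 - (-6 - 16)²)) - 34)*(-5) = ((-31 + (-5 - 1*(-22)²)) - 34)*(-5) = ((-31 + (-5 - 1*484)) - 34)*(-5) = ((-31 + (-5 - 484)) - 34)*(-5) = ((-31 - 489) - 34)*(-5) = (-520 - 34)*(-5) = -554*(-5) = 2770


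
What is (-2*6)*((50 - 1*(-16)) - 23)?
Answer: -516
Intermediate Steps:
(-2*6)*((50 - 1*(-16)) - 23) = -12*((50 + 16) - 23) = -12*(66 - 23) = -12*43 = -516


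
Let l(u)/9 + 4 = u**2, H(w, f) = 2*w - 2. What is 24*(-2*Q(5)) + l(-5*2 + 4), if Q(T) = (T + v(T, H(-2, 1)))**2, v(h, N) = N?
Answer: 240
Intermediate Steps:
H(w, f) = -2 + 2*w
Q(T) = (-6 + T)**2 (Q(T) = (T + (-2 + 2*(-2)))**2 = (T + (-2 - 4))**2 = (T - 6)**2 = (-6 + T)**2)
l(u) = -36 + 9*u**2
24*(-2*Q(5)) + l(-5*2 + 4) = 24*(-2*(-6 + 5)**2) + (-36 + 9*(-5*2 + 4)**2) = 24*(-2*(-1)**2) + (-36 + 9*(-10 + 4)**2) = 24*(-2*1) + (-36 + 9*(-6)**2) = 24*(-2) + (-36 + 9*36) = -48 + (-36 + 324) = -48 + 288 = 240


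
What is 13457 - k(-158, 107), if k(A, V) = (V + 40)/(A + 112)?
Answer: 619169/46 ≈ 13460.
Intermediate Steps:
k(A, V) = (40 + V)/(112 + A)
13457 - k(-158, 107) = 13457 - (40 + 107)/(112 - 158) = 13457 - 147/(-46) = 13457 - (-1)*147/46 = 13457 - 1*(-147/46) = 13457 + 147/46 = 619169/46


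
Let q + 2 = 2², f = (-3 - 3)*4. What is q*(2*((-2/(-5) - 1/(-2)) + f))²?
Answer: 106722/25 ≈ 4268.9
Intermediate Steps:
f = -24 (f = -6*4 = -24)
q = 2 (q = -2 + 2² = -2 + 4 = 2)
q*(2*((-2/(-5) - 1/(-2)) + f))² = 2*(2*((-2/(-5) - 1/(-2)) - 24))² = 2*(2*((-2*(-⅕) - 1*(-½)) - 24))² = 2*(2*((⅖ + ½) - 24))² = 2*(2*(9/10 - 24))² = 2*(2*(-231/10))² = 2*(-231/5)² = 2*(53361/25) = 106722/25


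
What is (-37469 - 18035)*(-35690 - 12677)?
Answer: 2684561968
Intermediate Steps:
(-37469 - 18035)*(-35690 - 12677) = -55504*(-48367) = 2684561968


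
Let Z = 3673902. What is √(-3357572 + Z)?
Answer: √316330 ≈ 562.43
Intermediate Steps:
√(-3357572 + Z) = √(-3357572 + 3673902) = √316330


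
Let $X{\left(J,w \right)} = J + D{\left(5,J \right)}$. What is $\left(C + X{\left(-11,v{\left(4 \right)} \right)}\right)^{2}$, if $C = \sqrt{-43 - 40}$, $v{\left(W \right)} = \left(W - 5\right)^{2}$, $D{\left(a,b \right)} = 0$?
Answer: $\left(-11 + i \sqrt{83}\right)^{2} \approx 38.0 - 200.43 i$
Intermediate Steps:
$v{\left(W \right)} = \left(-5 + W\right)^{2}$
$C = i \sqrt{83}$ ($C = \sqrt{-83} = i \sqrt{83} \approx 9.1104 i$)
$X{\left(J,w \right)} = J$ ($X{\left(J,w \right)} = J + 0 = J$)
$\left(C + X{\left(-11,v{\left(4 \right)} \right)}\right)^{2} = \left(i \sqrt{83} - 11\right)^{2} = \left(-11 + i \sqrt{83}\right)^{2}$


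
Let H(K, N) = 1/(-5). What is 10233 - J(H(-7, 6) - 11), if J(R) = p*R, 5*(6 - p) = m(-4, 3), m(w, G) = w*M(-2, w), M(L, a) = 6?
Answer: 258849/25 ≈ 10354.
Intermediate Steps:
m(w, G) = 6*w (m(w, G) = w*6 = 6*w)
H(K, N) = -⅕
p = 54/5 (p = 6 - 6*(-4)/5 = 6 - ⅕*(-24) = 6 + 24/5 = 54/5 ≈ 10.800)
J(R) = 54*R/5
10233 - J(H(-7, 6) - 11) = 10233 - 54*(-⅕ - 11)/5 = 10233 - 54*(-56)/(5*5) = 10233 - 1*(-3024/25) = 10233 + 3024/25 = 258849/25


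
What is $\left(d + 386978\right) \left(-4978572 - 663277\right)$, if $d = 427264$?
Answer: $-4593830413458$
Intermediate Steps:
$\left(d + 386978\right) \left(-4978572 - 663277\right) = \left(427264 + 386978\right) \left(-4978572 - 663277\right) = 814242 \left(-5641849\right) = -4593830413458$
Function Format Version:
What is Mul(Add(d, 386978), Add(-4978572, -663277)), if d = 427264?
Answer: -4593830413458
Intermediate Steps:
Mul(Add(d, 386978), Add(-4978572, -663277)) = Mul(Add(427264, 386978), Add(-4978572, -663277)) = Mul(814242, -5641849) = -4593830413458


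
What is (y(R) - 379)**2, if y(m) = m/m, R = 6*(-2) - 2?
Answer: 142884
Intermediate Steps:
R = -14 (R = -12 - 2 = -14)
y(m) = 1
(y(R) - 379)**2 = (1 - 379)**2 = (-378)**2 = 142884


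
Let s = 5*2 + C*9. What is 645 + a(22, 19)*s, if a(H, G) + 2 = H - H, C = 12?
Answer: 409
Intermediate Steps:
a(H, G) = -2 (a(H, G) = -2 + (H - H) = -2 + 0 = -2)
s = 118 (s = 5*2 + 12*9 = 10 + 108 = 118)
645 + a(22, 19)*s = 645 - 2*118 = 645 - 236 = 409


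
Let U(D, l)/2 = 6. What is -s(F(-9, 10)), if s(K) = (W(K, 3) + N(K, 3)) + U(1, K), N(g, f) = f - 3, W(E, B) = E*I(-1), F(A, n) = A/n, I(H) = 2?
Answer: -51/5 ≈ -10.200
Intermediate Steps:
U(D, l) = 12 (U(D, l) = 2*6 = 12)
W(E, B) = 2*E (W(E, B) = E*2 = 2*E)
N(g, f) = -3 + f
s(K) = 12 + 2*K (s(K) = (2*K + (-3 + 3)) + 12 = (2*K + 0) + 12 = 2*K + 12 = 12 + 2*K)
-s(F(-9, 10)) = -(12 + 2*(-9/10)) = -(12 - 9/5) = -1*51/5 = -51/5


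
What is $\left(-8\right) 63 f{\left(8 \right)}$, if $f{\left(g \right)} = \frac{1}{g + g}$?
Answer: $- \frac{63}{2} \approx -31.5$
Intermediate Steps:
$f{\left(g \right)} = \frac{1}{2 g}$
$\left(-8\right) 63 f{\left(8 \right)} = \left(-8\right) 63 \frac{1}{2 \cdot 8} = - 504 \cdot \frac{1}{2} \cdot \frac{1}{8} = \left(-504\right) \frac{1}{16} = - \frac{63}{2}$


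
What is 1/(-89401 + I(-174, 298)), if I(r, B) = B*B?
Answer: -1/597 ≈ -0.0016750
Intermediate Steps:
I(r, B) = B²
1/(-89401 + I(-174, 298)) = 1/(-89401 + 298²) = 1/(-89401 + 88804) = 1/(-597) = -1/597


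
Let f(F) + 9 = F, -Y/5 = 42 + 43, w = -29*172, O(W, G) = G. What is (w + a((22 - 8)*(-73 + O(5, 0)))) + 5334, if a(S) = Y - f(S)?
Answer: 952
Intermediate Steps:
w = -4988
Y = -425 (Y = -5*(42 + 43) = -5*85 = -425)
f(F) = -9 + F
a(S) = -416 - S (a(S) = -425 - (-9 + S) = -425 + (9 - S) = -416 - S)
(w + a((22 - 8)*(-73 + O(5, 0)))) + 5334 = (-4988 + (-416 - (22 - 8)*(-73 + 0))) + 5334 = (-4988 + (-416 - 14*(-73))) + 5334 = (-4988 + (-416 - 1*(-1022))) + 5334 = (-4988 + (-416 + 1022)) + 5334 = (-4988 + 606) + 5334 = -4382 + 5334 = 952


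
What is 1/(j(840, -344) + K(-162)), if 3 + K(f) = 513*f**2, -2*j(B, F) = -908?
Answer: 1/13463623 ≈ 7.4274e-8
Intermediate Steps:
j(B, F) = 454 (j(B, F) = -1/2*(-908) = 454)
K(f) = -3 + 513*f**2
1/(j(840, -344) + K(-162)) = 1/(454 + (-3 + 513*(-162)**2)) = 1/(454 + (-3 + 513*26244)) = 1/(454 + (-3 + 13463172)) = 1/(454 + 13463169) = 1/13463623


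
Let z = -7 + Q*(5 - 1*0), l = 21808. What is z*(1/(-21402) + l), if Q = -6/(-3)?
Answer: 466734815/7134 ≈ 65424.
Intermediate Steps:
Q = 2 (Q = -6*(-⅓) = 2)
z = 3 (z = -7 + 2*(5 - 1*0) = -7 + 2*(5 + 0) = -7 + 2*5 = -7 + 10 = 3)
z*(1/(-21402) + l) = 3*(1/(-21402) + 21808) = 3*(-1/21402 + 21808) = 3*(466734815/21402) = 466734815/7134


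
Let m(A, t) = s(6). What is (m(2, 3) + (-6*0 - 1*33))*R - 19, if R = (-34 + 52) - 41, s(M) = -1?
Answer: 763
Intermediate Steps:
m(A, t) = -1
R = -23 (R = 18 - 41 = -23)
(m(2, 3) + (-6*0 - 1*33))*R - 19 = (-1 + (-6*0 - 1*33))*(-23) - 19 = (-1 + (0 - 33))*(-23) - 19 = (-1 - 33)*(-23) - 19 = -34*(-23) - 19 = 782 - 19 = 763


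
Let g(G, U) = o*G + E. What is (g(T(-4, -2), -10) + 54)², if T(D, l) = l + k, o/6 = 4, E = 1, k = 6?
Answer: 22801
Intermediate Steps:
o = 24 (o = 6*4 = 24)
T(D, l) = 6 + l (T(D, l) = l + 6 = 6 + l)
g(G, U) = 1 + 24*G (g(G, U) = 24*G + 1 = 1 + 24*G)
(g(T(-4, -2), -10) + 54)² = ((1 + 24*(6 - 2)) + 54)² = ((1 + 24*4) + 54)² = ((1 + 96) + 54)² = (97 + 54)² = 151² = 22801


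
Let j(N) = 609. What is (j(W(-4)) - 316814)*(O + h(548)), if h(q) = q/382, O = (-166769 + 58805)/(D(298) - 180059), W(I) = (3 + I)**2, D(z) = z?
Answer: -22095026113790/34334351 ≈ -6.4353e+5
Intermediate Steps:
O = 107964/179761 (O = (-166769 + 58805)/(298 - 180059) = -107964/(-179761) = -107964*(-1/179761) = 107964/179761 ≈ 0.60060)
h(q) = q/382 (h(q) = q*(1/382) = q/382)
(j(W(-4)) - 316814)*(O + h(548)) = (609 - 316814)*(107964/179761 + (1/382)*548) = -316205*(107964/179761 + 274/191) = -316205*69875638/34334351 = -22095026113790/34334351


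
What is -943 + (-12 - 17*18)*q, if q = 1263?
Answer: -402577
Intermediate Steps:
-943 + (-12 - 17*18)*q = -943 + (-12 - 17*18)*1263 = -943 + (-12 - 306)*1263 = -943 - 318*1263 = -943 - 401634 = -402577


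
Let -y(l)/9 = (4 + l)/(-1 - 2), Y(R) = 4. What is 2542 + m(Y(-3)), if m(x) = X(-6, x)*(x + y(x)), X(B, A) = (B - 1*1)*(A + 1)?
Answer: 1562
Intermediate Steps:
X(B, A) = (1 + A)*(-1 + B) (X(B, A) = (B - 1)*(1 + A) = (-1 + B)*(1 + A) = (1 + A)*(-1 + B))
y(l) = 12 + 3*l (y(l) = -9*(4 + l)/(-1 - 2) = -9*(4 + l)/(-3) = -9*(4 + l)*(-1)/3 = -9*(-4/3 - l/3) = 12 + 3*l)
m(x) = (-7 - 7*x)*(12 + 4*x) (m(x) = (-1 - 6 - x + x*(-6))*(x + (12 + 3*x)) = (-1 - 6 - x - 6*x)*(12 + 4*x) = (-7 - 7*x)*(12 + 4*x))
2542 + m(Y(-3)) = 2542 - 28*(1 + 4)*(3 + 4) = 2542 - 28*5*7 = 2542 - 980 = 1562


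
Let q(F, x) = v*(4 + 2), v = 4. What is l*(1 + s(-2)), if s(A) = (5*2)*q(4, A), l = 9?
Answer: 2169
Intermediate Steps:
q(F, x) = 24 (q(F, x) = 4*(4 + 2) = 4*6 = 24)
s(A) = 240 (s(A) = (5*2)*24 = 10*24 = 240)
l*(1 + s(-2)) = 9*(1 + 240) = 9*241 = 2169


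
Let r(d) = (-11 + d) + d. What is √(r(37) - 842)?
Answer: I*√779 ≈ 27.911*I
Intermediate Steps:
r(d) = -11 + 2*d
√(r(37) - 842) = √((-11 + 2*37) - 842) = √((-11 + 74) - 842) = √(63 - 842) = √(-779) = I*√779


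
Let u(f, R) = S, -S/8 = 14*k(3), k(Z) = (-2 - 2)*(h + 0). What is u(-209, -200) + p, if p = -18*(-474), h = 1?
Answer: 8980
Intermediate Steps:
p = 8532
k(Z) = -4 (k(Z) = (-2 - 2)*(1 + 0) = -4*1 = -4)
S = 448 (S = -112*(-4) = -8*(-56) = 448)
u(f, R) = 448
u(-209, -200) + p = 448 + 8532 = 8980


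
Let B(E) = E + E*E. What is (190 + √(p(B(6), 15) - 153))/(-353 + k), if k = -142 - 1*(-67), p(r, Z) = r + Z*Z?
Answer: -95/214 - √114/428 ≈ -0.46887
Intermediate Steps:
B(E) = E + E²
p(r, Z) = r + Z²
k = -75 (k = -142 + 67 = -75)
(190 + √(p(B(6), 15) - 153))/(-353 + k) = (190 + √((6*(1 + 6) + 15²) - 153))/(-353 - 75) = (190 + √((6*7 + 225) - 153))/(-428) = (190 + √((42 + 225) - 153))*(-1/428) = (190 + √(267 - 153))*(-1/428) = (190 + √114)*(-1/428) = -95/214 - √114/428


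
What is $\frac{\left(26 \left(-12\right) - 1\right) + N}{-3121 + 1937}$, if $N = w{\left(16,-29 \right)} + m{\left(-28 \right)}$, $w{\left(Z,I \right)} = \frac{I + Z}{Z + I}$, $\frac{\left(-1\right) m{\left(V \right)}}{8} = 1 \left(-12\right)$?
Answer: $\frac{27}{148} \approx 0.18243$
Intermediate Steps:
$m{\left(V \right)} = 96$ ($m{\left(V \right)} = - 8 \cdot 1 \left(-12\right) = \left(-8\right) \left(-12\right) = 96$)
$w{\left(Z,I \right)} = 1$ ($w{\left(Z,I \right)} = \frac{I + Z}{I + Z} = 1$)
$N = 97$ ($N = 1 + 96 = 97$)
$\frac{\left(26 \left(-12\right) - 1\right) + N}{-3121 + 1937} = \frac{\left(26 \left(-12\right) - 1\right) + 97}{-3121 + 1937} = \frac{\left(-312 - 1\right) + 97}{-1184} = \left(-313 + 97\right) \left(- \frac{1}{1184}\right) = \left(-216\right) \left(- \frac{1}{1184}\right) = \frac{27}{148}$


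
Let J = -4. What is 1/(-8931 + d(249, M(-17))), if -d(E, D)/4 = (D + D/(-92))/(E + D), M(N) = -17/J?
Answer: -23299/208084916 ≈ -0.00011197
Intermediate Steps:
M(N) = 17/4 (M(N) = -17/(-4) = -17*(-¼) = 17/4)
d(E, D) = -91*D/(23*(D + E)) (d(E, D) = -4*(D + D/(-92))/(E + D) = -4*(D + D*(-1/92))/(D + E) = -4*(D - D/92)/(D + E) = -4*91*D/92/(D + E) = -91*D/(23*(D + E)))
1/(-8931 + d(249, M(-17))) = 1/(-8931 - 91*17/4/(23*(17/4) + 23*249)) = 1/(-8931 - 91*17/4/(391/4 + 5727)) = 1/(-8931 - 91*17/4/23299/4) = 1/(-8931 - 91*17/4*4/23299) = 1/(-8931 - 1547/23299) = 1/(-208084916/23299) = -23299/208084916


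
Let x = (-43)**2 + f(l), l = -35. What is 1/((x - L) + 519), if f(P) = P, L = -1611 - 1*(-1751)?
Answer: 1/2193 ≈ 0.00045600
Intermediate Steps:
L = 140 (L = -1611 + 1751 = 140)
x = 1814 (x = (-43)**2 - 35 = 1849 - 35 = 1814)
1/((x - L) + 519) = 1/((1814 - 1*140) + 519) = 1/((1814 - 140) + 519) = 1/(1674 + 519) = 1/2193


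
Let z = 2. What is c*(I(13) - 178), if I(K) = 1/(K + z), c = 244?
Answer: -651236/15 ≈ -43416.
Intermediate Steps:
I(K) = 1/(2 + K) (I(K) = 1/(K + 2) = 1/(2 + K))
c*(I(13) - 178) = 244*(1/(2 + 13) - 178) = 244*(1/15 - 178) = 244*(-2669/15) = -651236/15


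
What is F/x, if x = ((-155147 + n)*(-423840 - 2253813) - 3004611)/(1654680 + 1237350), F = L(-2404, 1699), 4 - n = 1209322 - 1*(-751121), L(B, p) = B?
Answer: -2317480040/1888267398349 ≈ -0.0012273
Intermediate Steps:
n = -1960439 (n = 4 - (1209322 - 1*(-751121)) = 4 - (1209322 + 751121) = 4 - 1*1960443 = 4 - 1960443 = -1960439)
F = -2404
x = 1888267398349/964010 (x = ((-155147 - 1960439)*(-423840 - 2253813) - 3004611)/(1654680 + 1237350) = (-2115586*(-2677653) - 3004611)/2892030 = (5664805199658 - 3004611)*(1/2892030) = 5664802195047*(1/2892030) = 1888267398349/964010 ≈ 1.9588e+6)
F/x = -2404/1888267398349/964010 = -2404*964010/1888267398349 = -2317480040/1888267398349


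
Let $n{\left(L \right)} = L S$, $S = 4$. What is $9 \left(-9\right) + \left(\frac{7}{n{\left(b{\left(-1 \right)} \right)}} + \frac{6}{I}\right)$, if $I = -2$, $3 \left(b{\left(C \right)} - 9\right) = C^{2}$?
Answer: $- \frac{1341}{16} \approx -83.813$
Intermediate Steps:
$b{\left(C \right)} = 9 + \frac{C^{2}}{3}$
$n{\left(L \right)} = 4 L$ ($n{\left(L \right)} = L 4 = 4 L$)
$9 \left(-9\right) + \left(\frac{7}{n{\left(b{\left(-1 \right)} \right)}} + \frac{6}{I}\right) = 9 \left(-9\right) + \left(\frac{7}{4 \left(9 + \frac{\left(-1\right)^{2}}{3}\right)} + \frac{6}{-2}\right) = -81 + \left(\frac{7}{4 \left(9 + \frac{1}{3} \cdot 1\right)} + 6 \left(- \frac{1}{2}\right)\right) = -81 - \left(3 - \frac{7}{4 \left(9 + \frac{1}{3}\right)}\right) = -81 - \left(3 - \frac{7}{4 \cdot \frac{28}{3}}\right) = -81 - \left(3 - \frac{7}{\frac{112}{3}}\right) = -81 + \left(7 \cdot \frac{3}{112} - 3\right) = -81 + \left(\frac{3}{16} - 3\right) = -81 - \frac{45}{16} = - \frac{1341}{16}$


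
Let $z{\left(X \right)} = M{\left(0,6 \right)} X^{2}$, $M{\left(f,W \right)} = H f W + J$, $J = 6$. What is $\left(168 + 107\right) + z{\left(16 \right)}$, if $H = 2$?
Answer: $1811$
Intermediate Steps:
$M{\left(f,W \right)} = 6 + 2 W f$ ($M{\left(f,W \right)} = 2 f W + 6 = 2 W f + 6 = 6 + 2 W f$)
$z{\left(X \right)} = 6 X^{2}$ ($z{\left(X \right)} = \left(6 + 2 \cdot 6 \cdot 0\right) X^{2} = \left(6 + 0\right) X^{2} = 6 X^{2}$)
$\left(168 + 107\right) + z{\left(16 \right)} = \left(168 + 107\right) + 6 \cdot 16^{2} = 275 + 6 \cdot 256 = 275 + 1536 = 1811$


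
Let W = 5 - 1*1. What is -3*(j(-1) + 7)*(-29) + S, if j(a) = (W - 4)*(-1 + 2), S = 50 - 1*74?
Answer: 585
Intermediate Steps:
S = -24 (S = 50 - 74 = -24)
W = 4 (W = 5 - 1 = 4)
j(a) = 0 (j(a) = (4 - 4)*(-1 + 2) = 0*1 = 0)
-3*(j(-1) + 7)*(-29) + S = -3*(0 + 7)*(-29) - 24 = -3*7*(-29) - 24 = -21*(-29) - 24 = 609 - 24 = 585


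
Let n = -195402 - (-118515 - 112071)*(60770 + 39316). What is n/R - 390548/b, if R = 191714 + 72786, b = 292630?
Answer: 337664030317411/3870031750 ≈ 87251.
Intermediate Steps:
R = 264500
n = 23078234994 (n = -195402 - (-230586)*100086 = -195402 - 1*(-23078430396) = -195402 + 23078430396 = 23078234994)
n/R - 390548/b = 23078234994/264500 - 390548/292630 = 23078234994*(1/264500) - 390548*1/292630 = 11539117497/132250 - 195274/146315 = 337664030317411/3870031750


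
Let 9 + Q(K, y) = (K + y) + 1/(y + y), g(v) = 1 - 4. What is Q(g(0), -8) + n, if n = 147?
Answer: 2031/16 ≈ 126.94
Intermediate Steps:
g(v) = -3
Q(K, y) = -9 + K + y + 1/(2*y) (Q(K, y) = -9 + ((K + y) + 1/(y + y)) = -9 + ((K + y) + 1/(2*y)) = -9 + (K + y + 1/(2*y)) = -9 + K + y + 1/(2*y))
Q(g(0), -8) + n = (-9 - 3 - 8 + (1/2)/(-8)) + 147 = (-9 - 3 - 8 + (1/2)*(-1/8)) + 147 = (-9 - 3 - 8 - 1/16) + 147 = -321/16 + 147 = 2031/16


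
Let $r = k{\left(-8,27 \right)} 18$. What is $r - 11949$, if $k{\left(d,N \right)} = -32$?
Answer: $-12525$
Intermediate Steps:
$r = -576$ ($r = \left(-32\right) 18 = -576$)
$r - 11949 = -576 - 11949 = -12525$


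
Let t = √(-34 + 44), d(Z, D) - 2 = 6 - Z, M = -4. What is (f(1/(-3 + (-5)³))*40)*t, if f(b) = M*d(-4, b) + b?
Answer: -30725*√10/16 ≈ -6072.6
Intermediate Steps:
d(Z, D) = 8 - Z (d(Z, D) = 2 + (6 - Z) = 8 - Z)
t = √10 ≈ 3.1623
f(b) = -48 + b (f(b) = -4*(8 - 1*(-4)) + b = -4*(8 + 4) + b = -4*12 + b = -48 + b)
(f(1/(-3 + (-5)³))*40)*t = ((-48 + 1/(-3 + (-5)³))*40)*√10 = ((-48 + 1/(-3 - 125))*40)*√10 = ((-48 + 1/(-128))*40)*√10 = ((-48 - 1/128)*40)*√10 = (-6145/128*40)*√10 = -30725*√10/16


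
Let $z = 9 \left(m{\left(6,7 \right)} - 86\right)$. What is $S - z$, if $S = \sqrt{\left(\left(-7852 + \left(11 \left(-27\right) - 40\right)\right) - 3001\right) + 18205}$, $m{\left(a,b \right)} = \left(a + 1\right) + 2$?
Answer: $693 + \sqrt{7015} \approx 776.76$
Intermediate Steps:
$m{\left(a,b \right)} = 3 + a$ ($m{\left(a,b \right)} = \left(1 + a\right) + 2 = 3 + a$)
$z = -693$ ($z = 9 \left(\left(3 + 6\right) - 86\right) = 9 \left(9 - 86\right) = 9 \left(-77\right) = -693$)
$S = \sqrt{7015}$ ($S = \sqrt{\left(\left(-7852 - 337\right) - 3001\right) + 18205} = \sqrt{\left(-8189 - 3001\right) + 18205} = \sqrt{-11190 + 18205} = \sqrt{7015} \approx 83.756$)
$S - z = \sqrt{7015} - -693 = \sqrt{7015} + 693 = 693 + \sqrt{7015}$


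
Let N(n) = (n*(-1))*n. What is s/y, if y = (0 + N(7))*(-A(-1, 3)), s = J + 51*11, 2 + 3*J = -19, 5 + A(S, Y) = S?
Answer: -277/147 ≈ -1.8844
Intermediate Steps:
A(S, Y) = -5 + S
J = -7 (J = -2/3 + (1/3)*(-19) = -2/3 - 19/3 = -7)
N(n) = -n**2 (N(n) = (-n)*n = -n**2)
s = 554 (s = -7 + 51*11 = -7 + 561 = 554)
y = -294 (y = (0 - 1*7**2)*(-(-5 - 1)) = (0 - 1*49)*(-1*(-6)) = (0 - 49)*6 = -49*6 = -294)
s/y = 554/(-294) = 554*(-1/294) = -277/147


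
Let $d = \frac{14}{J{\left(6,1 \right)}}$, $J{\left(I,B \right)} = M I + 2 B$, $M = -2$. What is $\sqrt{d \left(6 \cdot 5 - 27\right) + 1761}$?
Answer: $\frac{12 \sqrt{305}}{5} \approx 41.914$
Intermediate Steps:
$J{\left(I,B \right)} = - 2 I + 2 B$
$d = - \frac{7}{5}$ ($d = \frac{14}{\left(-2\right) 6 + 2 \cdot 1} = \frac{14}{-12 + 2} = \frac{14}{-10} = 14 \left(- \frac{1}{10}\right) = - \frac{7}{5} \approx -1.4$)
$\sqrt{d \left(6 \cdot 5 - 27\right) + 1761} = \sqrt{- \frac{7 \left(6 \cdot 5 - 27\right)}{5} + 1761} = \sqrt{- \frac{7 \left(30 - 27\right)}{5} + 1761} = \sqrt{\left(- \frac{7}{5}\right) 3 + 1761} = \sqrt{- \frac{21}{5} + 1761} = \sqrt{\frac{8784}{5}} = \frac{12 \sqrt{305}}{5}$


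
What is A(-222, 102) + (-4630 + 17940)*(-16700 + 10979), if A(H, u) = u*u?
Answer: -76136106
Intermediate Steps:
A(H, u) = u²
A(-222, 102) + (-4630 + 17940)*(-16700 + 10979) = 102² + (-4630 + 17940)*(-16700 + 10979) = 10404 + 13310*(-5721) = 10404 - 76146510 = -76136106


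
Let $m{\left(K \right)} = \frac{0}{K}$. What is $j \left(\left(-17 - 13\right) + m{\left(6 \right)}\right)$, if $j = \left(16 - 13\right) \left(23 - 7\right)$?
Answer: $-1440$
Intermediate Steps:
$m{\left(K \right)} = 0$
$j = 48$ ($j = 3 \cdot 16 = 48$)
$j \left(\left(-17 - 13\right) + m{\left(6 \right)}\right) = 48 \left(\left(-17 - 13\right) + 0\right) = 48 \left(-30 + 0\right) = 48 \left(-30\right) = -1440$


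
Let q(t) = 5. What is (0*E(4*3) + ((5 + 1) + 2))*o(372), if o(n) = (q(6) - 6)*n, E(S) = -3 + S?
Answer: -2976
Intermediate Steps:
o(n) = -n (o(n) = (5 - 6)*n = -n)
(0*E(4*3) + ((5 + 1) + 2))*o(372) = (0*(-3 + 4*3) + ((5 + 1) + 2))*(-1*372) = (0*(-3 + 12) + (6 + 2))*(-372) = (0*9 + 8)*(-372) = (0 + 8)*(-372) = 8*(-372) = -2976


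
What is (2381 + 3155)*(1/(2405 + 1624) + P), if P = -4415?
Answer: -98474556224/4029 ≈ -2.4441e+7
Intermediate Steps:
(2381 + 3155)*(1/(2405 + 1624) + P) = (2381 + 3155)*(1/(2405 + 1624) - 4415) = 5536*(1/4029 - 4415) = 5536*(-17788034/4029) = -98474556224/4029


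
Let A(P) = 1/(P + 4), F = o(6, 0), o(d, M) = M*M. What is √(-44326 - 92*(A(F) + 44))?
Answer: I*√48397 ≈ 219.99*I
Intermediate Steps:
o(d, M) = M²
F = 0 (F = 0² = 0)
A(P) = 1/(4 + P)
√(-44326 - 92*(A(F) + 44)) = √(-44326 - 92*(1/(4 + 0) + 44)) = √(-44326 - 92*(1/4 + 44)) = √(-44326 - 92*(¼ + 44)) = √(-44326 - 92*177/4) = √(-44326 - 4071) = √(-48397) = I*√48397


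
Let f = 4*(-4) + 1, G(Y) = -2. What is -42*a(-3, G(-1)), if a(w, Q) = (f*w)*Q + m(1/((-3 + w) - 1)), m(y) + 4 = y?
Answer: 3954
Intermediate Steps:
m(y) = -4 + y
f = -15 (f = -16 + 1 = -15)
a(w, Q) = -4 + 1/(-4 + w) - 15*Q*w (a(w, Q) = (-15*w)*Q + (-4 + 1/((-3 + w) - 1)) = -15*Q*w + (-4 + 1/(-4 + w)) = -4 + 1/(-4 + w) - 15*Q*w)
-42*a(-3, G(-1)) = -42*(1 - (-4 - 3)*(4 + 15*(-2)*(-3)))/(-4 - 3) = -42*(1 - 1*(-7)*(4 + 90))/(-7) = -(-6)*(1 - 1*(-7)*94) = -(-6)*(1 + 658) = -(-6)*659 = -42*(-659/7) = 3954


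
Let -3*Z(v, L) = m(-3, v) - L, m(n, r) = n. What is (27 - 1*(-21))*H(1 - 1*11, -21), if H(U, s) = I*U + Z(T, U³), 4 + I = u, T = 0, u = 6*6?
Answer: -31312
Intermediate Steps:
u = 36
Z(v, L) = 1 + L/3 (Z(v, L) = -(-3 - L)/3 = 1 + L/3)
I = 32 (I = -4 + 36 = 32)
H(U, s) = 1 + 32*U + U³/3 (H(U, s) = 32*U + (1 + U³/3) = 1 + 32*U + U³/3)
(27 - 1*(-21))*H(1 - 1*11, -21) = (27 - 1*(-21))*(1 + 32*(1 - 1*11) + (1 - 1*11)³/3) = (27 + 21)*(1 + 32*(1 - 11) + (1 - 11)³/3) = 48*(1 + 32*(-10) + (⅓)*(-10)³) = 48*(1 - 320 + (⅓)*(-1000)) = 48*(1 - 320 - 1000/3) = 48*(-1957/3) = -31312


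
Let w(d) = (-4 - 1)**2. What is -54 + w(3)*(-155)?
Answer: -3929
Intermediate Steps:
w(d) = 25 (w(d) = (-5)**2 = 25)
-54 + w(3)*(-155) = -54 + 25*(-155) = -54 - 3875 = -3929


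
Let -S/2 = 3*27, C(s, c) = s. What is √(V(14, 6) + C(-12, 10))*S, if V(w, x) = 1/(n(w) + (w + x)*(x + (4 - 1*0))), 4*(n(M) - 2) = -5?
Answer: -648*I*√483406/803 ≈ -561.07*I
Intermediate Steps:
n(M) = ¾ (n(M) = 2 + (¼)*(-5) = 2 - 5/4 = ¾)
V(w, x) = 1/(¾ + (4 + x)*(w + x)) (V(w, x) = 1/(¾ + (w + x)*(x + (4 - 1*0))) = 1/(¾ + (w + x)*(x + (4 + 0))) = 1/(¾ + (w + x)*(x + 4)) = 1/(¾ + (w + x)*(4 + x)) = 1/(¾ + (4 + x)*(w + x)))
S = -162 (S = -6*27 = -2*81 = -162)
√(V(14, 6) + C(-12, 10))*S = √(4/(3 + 4*6² + 16*14 + 16*6 + 4*14*6) - 12)*(-162) = √(4/(3 + 4*36 + 224 + 96 + 336) - 12)*(-162) = √(4/(3 + 144 + 224 + 96 + 336) - 12)*(-162) = √(4/803 - 12)*(-162) = √(-9632/803)*(-162) = (4*I*√483406/803)*(-162) = -648*I*√483406/803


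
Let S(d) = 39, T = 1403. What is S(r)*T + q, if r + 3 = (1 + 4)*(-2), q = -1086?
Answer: 53631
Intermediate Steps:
r = -13 (r = -3 + (1 + 4)*(-2) = -3 + 5*(-2) = -3 - 10 = -13)
S(r)*T + q = 39*1403 - 1086 = 54717 - 1086 = 53631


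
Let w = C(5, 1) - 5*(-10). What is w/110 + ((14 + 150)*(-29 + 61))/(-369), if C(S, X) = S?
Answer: -247/18 ≈ -13.722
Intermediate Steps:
w = 55 (w = 5 - 5*(-10) = 5 + 50 = 55)
w/110 + ((14 + 150)*(-29 + 61))/(-369) = 55/110 + ((14 + 150)*(-29 + 61))/(-369) = 55*(1/110) + (164*32)*(-1/369) = 1/2 + 5248*(-1/369) = 1/2 - 128/9 = -247/18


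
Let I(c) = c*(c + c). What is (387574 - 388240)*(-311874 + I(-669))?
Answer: -388443168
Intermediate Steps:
I(c) = 2*c² (I(c) = c*(2*c) = 2*c²)
(387574 - 388240)*(-311874 + I(-669)) = (387574 - 388240)*(-311874 + 2*(-669)²) = -666*(-311874 + 2*447561) = -666*(-311874 + 895122) = -666*583248 = -388443168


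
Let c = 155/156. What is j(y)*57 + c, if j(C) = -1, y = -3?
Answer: -8737/156 ≈ -56.006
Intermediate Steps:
c = 155/156 (c = 155*(1/156) = 155/156 ≈ 0.99359)
j(y)*57 + c = -1*57 + 155/156 = -57 + 155/156 = -8737/156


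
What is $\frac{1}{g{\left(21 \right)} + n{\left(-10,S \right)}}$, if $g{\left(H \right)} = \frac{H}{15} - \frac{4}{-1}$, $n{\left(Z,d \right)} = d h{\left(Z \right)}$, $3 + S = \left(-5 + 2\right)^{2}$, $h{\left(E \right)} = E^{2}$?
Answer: $\frac{5}{3027} \approx 0.0016518$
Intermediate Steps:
$S = 6$ ($S = -3 + \left(-5 + 2\right)^{2} = -3 + \left(-3\right)^{2} = -3 + 9 = 6$)
$n{\left(Z,d \right)} = d Z^{2}$
$g{\left(H \right)} = 4 + \frac{H}{15}$ ($g{\left(H \right)} = H \frac{1}{15} - -4 = \frac{H}{15} + 4 = 4 + \frac{H}{15}$)
$\frac{1}{g{\left(21 \right)} + n{\left(-10,S \right)}} = \frac{1}{\left(4 + \frac{1}{15} \cdot 21\right) + 6 \left(-10\right)^{2}} = \frac{1}{\left(4 + \frac{7}{5}\right) + 6 \cdot 100} = \frac{1}{\frac{27}{5} + 600} = \frac{1}{\frac{3027}{5}} = \frac{5}{3027}$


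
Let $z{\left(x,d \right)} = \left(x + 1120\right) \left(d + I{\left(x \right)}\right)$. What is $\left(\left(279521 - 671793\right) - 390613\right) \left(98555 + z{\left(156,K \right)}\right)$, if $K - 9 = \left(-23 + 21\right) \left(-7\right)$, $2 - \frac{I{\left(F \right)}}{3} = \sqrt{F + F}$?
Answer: $-106127107715 + 5993767560 \sqrt{78} \approx -5.3192 \cdot 10^{10}$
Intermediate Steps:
$I{\left(F \right)} = 6 - 3 \sqrt{2} \sqrt{F}$ ($I{\left(F \right)} = 6 - 3 \sqrt{F + F} = 6 - 3 \sqrt{2 F} = 6 - 3 \sqrt{2} \sqrt{F}$)
$K = 23$ ($K = 9 + \left(-23 + 21\right) \left(-7\right) = 9 - -14 = 9 + 14 = 23$)
$z{\left(x,d \right)} = \left(1120 + x\right) \left(6 + d - 3 \sqrt{2} \sqrt{x}\right)$ ($z{\left(x,d \right)} = \left(x + 1120\right) \left(d - \left(-6 + 3 \sqrt{2} \sqrt{x}\right)\right) = \left(1120 + x\right) \left(6 + d - 3 \sqrt{2} \sqrt{x}\right)$)
$\left(\left(279521 - 671793\right) - 390613\right) \left(98555 + z{\left(156,K \right)}\right) = \left(\left(279521 - 671793\right) - 390613\right) \left(98555 + \left(6720 + 1120 \cdot 23 + 23 \cdot 156 - 3360 \sqrt{2} \sqrt{156} - 468 \left(-2 + \sqrt{2} \sqrt{156}\right)\right)\right) = \left(\left(279521 - 671793\right) - 390613\right) \left(98555 + \left(6720 + 25760 + 3588 - 3360 \sqrt{2} \cdot 2 \sqrt{39} - 468 \left(-2 + \sqrt{2} \cdot 2 \sqrt{39}\right)\right)\right) = \left(-392272 - 390613\right) \left(98555 + \left(6720 + 25760 + 3588 - 6720 \sqrt{78} - 468 \left(-2 + 2 \sqrt{78}\right)\right)\right) = - 782885 \left(98555 + \left(6720 + 25760 + 3588 - 6720 \sqrt{78} + \left(936 - 936 \sqrt{78}\right)\right)\right) = - 782885 \left(98555 + \left(37004 - 7656 \sqrt{78}\right)\right) = - 782885 \left(135559 - 7656 \sqrt{78}\right) = -106127107715 + 5993767560 \sqrt{78}$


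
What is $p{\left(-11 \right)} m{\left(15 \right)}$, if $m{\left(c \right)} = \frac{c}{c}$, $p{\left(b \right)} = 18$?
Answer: $18$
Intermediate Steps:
$m{\left(c \right)} = 1$
$p{\left(-11 \right)} m{\left(15 \right)} = 18 \cdot 1 = 18$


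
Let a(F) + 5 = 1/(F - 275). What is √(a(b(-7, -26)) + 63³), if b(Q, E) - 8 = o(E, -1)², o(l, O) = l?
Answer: √41827276211/409 ≈ 500.04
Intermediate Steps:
b(Q, E) = 8 + E²
a(F) = -5 + 1/(-275 + F) (a(F) = -5 + 1/(F - 275) = -5 + 1/(-275 + F))
√(a(b(-7, -26)) + 63³) = √((1376 - 5*(8 + (-26)²))/(-275 + (8 + (-26)²)) + 63³) = √((1376 - 5*(8 + 676))/(-275 + (8 + 676)) + 250047) = √((1376 - 5*684)/(-275 + 684) + 250047) = √((1376 - 3420)/409 + 250047) = √((1/409)*(-2044) + 250047) = √(-2044/409 + 250047) = √(102267179/409) = √41827276211/409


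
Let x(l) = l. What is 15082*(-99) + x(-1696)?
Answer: -1494814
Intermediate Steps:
15082*(-99) + x(-1696) = 15082*(-99) - 1696 = -1493118 - 1696 = -1494814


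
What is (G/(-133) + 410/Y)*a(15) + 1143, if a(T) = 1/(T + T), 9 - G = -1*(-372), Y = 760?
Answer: 18244019/15960 ≈ 1143.1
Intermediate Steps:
G = -363 (G = 9 - (-1)*(-372) = 9 - 1*372 = 9 - 372 = -363)
a(T) = 1/(2*T)
(G/(-133) + 410/Y)*a(15) + 1143 = (-363/(-133) + 410/760)*((½)/15) + 1143 = (-363*(-1/133) + 410*(1/760))*((½)*(1/15)) + 1143 = (363/133 + 41/76)*(1/30) + 1143 = (1739/532)*(1/30) + 1143 = 1739/15960 + 1143 = 18244019/15960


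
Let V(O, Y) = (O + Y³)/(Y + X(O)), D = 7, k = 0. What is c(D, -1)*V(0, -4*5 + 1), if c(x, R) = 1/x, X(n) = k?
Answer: 361/7 ≈ 51.571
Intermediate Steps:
X(n) = 0
V(O, Y) = (O + Y³)/Y (V(O, Y) = (O + Y³)/(Y + 0) = (O + Y³)/Y)
c(D, -1)*V(0, -4*5 + 1) = ((0 + (-4*5 + 1)³)/(-4*5 + 1))/7 = ((0 + (-20 + 1)³)/(-20 + 1))/7 = ((0 + (-19)³)/(-19))/7 = (-(0 - 6859)/19)/7 = (-1/19*(-6859))/7 = (⅐)*361 = 361/7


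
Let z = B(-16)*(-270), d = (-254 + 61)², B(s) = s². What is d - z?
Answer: 106369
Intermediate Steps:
d = 37249 (d = (-193)² = 37249)
z = -69120 (z = (-16)²*(-270) = 256*(-270) = -69120)
d - z = 37249 - 1*(-69120) = 37249 + 69120 = 106369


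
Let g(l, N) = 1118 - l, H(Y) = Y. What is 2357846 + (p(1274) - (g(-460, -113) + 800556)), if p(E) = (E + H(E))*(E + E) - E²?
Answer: 6424940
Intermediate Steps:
p(E) = 3*E² (p(E) = (E + E)*(E + E) - E² = (2*E)*(2*E) - E² = 4*E² - E² = 3*E²)
2357846 + (p(1274) - (g(-460, -113) + 800556)) = 2357846 + (3*1274² - ((1118 - 1*(-460)) + 800556)) = 2357846 + (3*1623076 - ((1118 + 460) + 800556)) = 2357846 + (4869228 - (1578 + 800556)) = 2357846 + (4869228 - 1*802134) = 2357846 + (4869228 - 802134) = 2357846 + 4067094 = 6424940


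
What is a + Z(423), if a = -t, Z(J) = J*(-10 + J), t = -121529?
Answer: 296228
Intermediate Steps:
a = 121529 (a = -1*(-121529) = 121529)
a + Z(423) = 121529 + 423*(-10 + 423) = 121529 + 423*413 = 121529 + 174699 = 296228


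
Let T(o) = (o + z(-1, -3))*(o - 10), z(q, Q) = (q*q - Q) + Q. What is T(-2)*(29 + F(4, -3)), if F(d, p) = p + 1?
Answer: 324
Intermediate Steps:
z(q, Q) = q² (z(q, Q) = (q² - Q) + Q = q²)
T(o) = (1 + o)*(-10 + o) (T(o) = (o + (-1)²)*(o - 10) = (o + 1)*(-10 + o) = (1 + o)*(-10 + o))
F(d, p) = 1 + p
T(-2)*(29 + F(4, -3)) = (-10 + (-2)² - 9*(-2))*(29 + (1 - 3)) = (-10 + 4 + 18)*(29 - 2) = 12*27 = 324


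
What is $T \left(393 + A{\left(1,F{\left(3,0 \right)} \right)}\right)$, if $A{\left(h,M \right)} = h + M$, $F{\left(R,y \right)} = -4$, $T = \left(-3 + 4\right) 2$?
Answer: $780$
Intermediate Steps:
$T = 2$ ($T = 1 \cdot 2 = 2$)
$A{\left(h,M \right)} = M + h$
$T \left(393 + A{\left(1,F{\left(3,0 \right)} \right)}\right) = 2 \left(393 + \left(-4 + 1\right)\right) = 2 \left(393 - 3\right) = 2 \cdot 390 = 780$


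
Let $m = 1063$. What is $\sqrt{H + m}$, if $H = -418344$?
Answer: $i \sqrt{417281} \approx 645.97 i$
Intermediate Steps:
$\sqrt{H + m} = \sqrt{-418344 + 1063} = \sqrt{-417281} = i \sqrt{417281}$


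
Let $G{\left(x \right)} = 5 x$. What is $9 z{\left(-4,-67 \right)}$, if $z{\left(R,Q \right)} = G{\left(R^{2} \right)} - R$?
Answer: $756$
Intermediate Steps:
$z{\left(R,Q \right)} = - R + 5 R^{2}$ ($z{\left(R,Q \right)} = 5 R^{2} - R = - R + 5 R^{2}$)
$9 z{\left(-4,-67 \right)} = 9 \left(- 4 \left(-1 + 5 \left(-4\right)\right)\right) = 9 \left(- 4 \left(-1 - 20\right)\right) = 9 \left(\left(-4\right) \left(-21\right)\right) = 9 \cdot 84 = 756$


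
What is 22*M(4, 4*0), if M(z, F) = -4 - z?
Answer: -176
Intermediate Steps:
22*M(4, 4*0) = 22*(-4 - 1*4) = 22*(-4 - 4) = 22*(-8) = -176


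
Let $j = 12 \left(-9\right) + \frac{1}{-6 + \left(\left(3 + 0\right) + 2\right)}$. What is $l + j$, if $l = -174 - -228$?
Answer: $-55$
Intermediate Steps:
$l = 54$ ($l = -174 + 228 = 54$)
$j = -109$ ($j = -108 + \frac{1}{-6 + \left(3 + 2\right)} = -108 + \frac{1}{-6 + 5} = -108 + \frac{1}{-1} = -108 - 1 = -109$)
$l + j = 54 - 109 = -55$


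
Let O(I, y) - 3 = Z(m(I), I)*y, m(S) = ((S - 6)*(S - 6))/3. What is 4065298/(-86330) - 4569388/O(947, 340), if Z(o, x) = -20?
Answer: 183421717767/293392505 ≈ 625.17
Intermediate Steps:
m(S) = (-6 + S)²/3 (m(S) = ((-6 + S)*(-6 + S))*(⅓) = (-6 + S)²*(⅓) = (-6 + S)²/3)
O(I, y) = 3 - 20*y
4065298/(-86330) - 4569388/O(947, 340) = 4065298/(-86330) - 4569388/(3 - 20*340) = 4065298*(-1/86330) - 4569388/(3 - 6800) = -2032649/43165 - 4569388/(-6797) = -2032649/43165 - 4569388*(-1/6797) = -2032649/43165 + 4569388/6797 = 183421717767/293392505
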